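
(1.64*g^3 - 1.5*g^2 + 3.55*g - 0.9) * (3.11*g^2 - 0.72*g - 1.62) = 5.1004*g^5 - 5.8458*g^4 + 9.4637*g^3 - 2.925*g^2 - 5.103*g + 1.458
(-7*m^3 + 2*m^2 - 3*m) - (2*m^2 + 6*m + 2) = -7*m^3 - 9*m - 2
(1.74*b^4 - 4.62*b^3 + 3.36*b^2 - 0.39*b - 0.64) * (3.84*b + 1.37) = 6.6816*b^5 - 15.357*b^4 + 6.573*b^3 + 3.1056*b^2 - 2.9919*b - 0.8768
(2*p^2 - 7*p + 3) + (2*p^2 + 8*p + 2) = 4*p^2 + p + 5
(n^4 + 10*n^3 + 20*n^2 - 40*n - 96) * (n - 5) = n^5 + 5*n^4 - 30*n^3 - 140*n^2 + 104*n + 480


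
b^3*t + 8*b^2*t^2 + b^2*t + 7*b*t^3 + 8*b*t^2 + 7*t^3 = (b + t)*(b + 7*t)*(b*t + t)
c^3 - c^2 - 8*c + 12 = (c - 2)^2*(c + 3)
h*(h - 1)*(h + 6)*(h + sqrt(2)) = h^4 + sqrt(2)*h^3 + 5*h^3 - 6*h^2 + 5*sqrt(2)*h^2 - 6*sqrt(2)*h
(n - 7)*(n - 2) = n^2 - 9*n + 14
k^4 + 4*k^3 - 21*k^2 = k^2*(k - 3)*(k + 7)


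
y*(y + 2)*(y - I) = y^3 + 2*y^2 - I*y^2 - 2*I*y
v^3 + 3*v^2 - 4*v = v*(v - 1)*(v + 4)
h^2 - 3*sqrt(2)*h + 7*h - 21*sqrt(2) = (h + 7)*(h - 3*sqrt(2))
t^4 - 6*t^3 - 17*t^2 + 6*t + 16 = (t - 8)*(t - 1)*(t + 1)*(t + 2)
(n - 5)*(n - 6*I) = n^2 - 5*n - 6*I*n + 30*I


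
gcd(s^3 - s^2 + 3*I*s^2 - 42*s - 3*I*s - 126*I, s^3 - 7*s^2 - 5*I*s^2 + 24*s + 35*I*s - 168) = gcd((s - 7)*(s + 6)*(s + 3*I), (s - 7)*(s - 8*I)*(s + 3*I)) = s^2 + s*(-7 + 3*I) - 21*I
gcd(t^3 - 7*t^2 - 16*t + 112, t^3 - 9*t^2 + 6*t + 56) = t^2 - 11*t + 28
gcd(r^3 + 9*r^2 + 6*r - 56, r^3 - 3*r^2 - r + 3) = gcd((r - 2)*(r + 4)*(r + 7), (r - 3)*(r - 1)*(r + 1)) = 1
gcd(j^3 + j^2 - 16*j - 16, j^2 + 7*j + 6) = j + 1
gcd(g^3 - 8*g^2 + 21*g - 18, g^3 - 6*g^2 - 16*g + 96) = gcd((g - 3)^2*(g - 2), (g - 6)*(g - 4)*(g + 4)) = 1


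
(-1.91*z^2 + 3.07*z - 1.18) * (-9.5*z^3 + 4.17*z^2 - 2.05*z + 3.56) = 18.145*z^5 - 37.1297*z^4 + 27.9274*z^3 - 18.0137*z^2 + 13.3482*z - 4.2008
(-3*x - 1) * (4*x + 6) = -12*x^2 - 22*x - 6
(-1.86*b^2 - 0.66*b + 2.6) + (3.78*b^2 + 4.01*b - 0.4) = 1.92*b^2 + 3.35*b + 2.2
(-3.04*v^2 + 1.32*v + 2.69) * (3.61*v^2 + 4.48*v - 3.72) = -10.9744*v^4 - 8.854*v^3 + 26.9333*v^2 + 7.1408*v - 10.0068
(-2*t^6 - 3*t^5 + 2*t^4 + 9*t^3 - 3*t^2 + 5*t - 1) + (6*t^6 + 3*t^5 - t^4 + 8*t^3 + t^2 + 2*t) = 4*t^6 + t^4 + 17*t^3 - 2*t^2 + 7*t - 1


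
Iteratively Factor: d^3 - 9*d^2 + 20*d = (d)*(d^2 - 9*d + 20) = d*(d - 5)*(d - 4)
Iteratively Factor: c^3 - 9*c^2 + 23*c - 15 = (c - 3)*(c^2 - 6*c + 5) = (c - 5)*(c - 3)*(c - 1)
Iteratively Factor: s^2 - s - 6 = (s + 2)*(s - 3)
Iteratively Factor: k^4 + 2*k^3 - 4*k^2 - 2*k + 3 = (k - 1)*(k^3 + 3*k^2 - k - 3) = (k - 1)^2*(k^2 + 4*k + 3) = (k - 1)^2*(k + 3)*(k + 1)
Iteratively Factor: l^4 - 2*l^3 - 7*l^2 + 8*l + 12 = (l - 3)*(l^3 + l^2 - 4*l - 4) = (l - 3)*(l + 2)*(l^2 - l - 2) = (l - 3)*(l - 2)*(l + 2)*(l + 1)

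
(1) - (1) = 0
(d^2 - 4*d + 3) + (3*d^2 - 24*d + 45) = 4*d^2 - 28*d + 48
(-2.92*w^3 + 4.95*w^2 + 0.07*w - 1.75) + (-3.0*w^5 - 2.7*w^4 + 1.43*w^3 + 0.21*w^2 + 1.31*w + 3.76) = -3.0*w^5 - 2.7*w^4 - 1.49*w^3 + 5.16*w^2 + 1.38*w + 2.01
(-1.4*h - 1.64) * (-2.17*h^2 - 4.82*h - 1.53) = 3.038*h^3 + 10.3068*h^2 + 10.0468*h + 2.5092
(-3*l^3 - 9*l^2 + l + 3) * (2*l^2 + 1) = -6*l^5 - 18*l^4 - l^3 - 3*l^2 + l + 3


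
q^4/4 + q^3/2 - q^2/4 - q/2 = q*(q/2 + 1/2)*(q/2 + 1)*(q - 1)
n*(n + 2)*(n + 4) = n^3 + 6*n^2 + 8*n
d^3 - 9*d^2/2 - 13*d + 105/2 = (d - 5)*(d - 3)*(d + 7/2)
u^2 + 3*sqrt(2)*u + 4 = (u + sqrt(2))*(u + 2*sqrt(2))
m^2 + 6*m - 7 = (m - 1)*(m + 7)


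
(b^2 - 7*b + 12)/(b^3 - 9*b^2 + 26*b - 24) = 1/(b - 2)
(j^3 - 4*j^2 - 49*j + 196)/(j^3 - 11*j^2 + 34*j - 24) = (j^2 - 49)/(j^2 - 7*j + 6)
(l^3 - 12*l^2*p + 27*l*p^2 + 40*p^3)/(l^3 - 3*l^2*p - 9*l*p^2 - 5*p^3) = (l - 8*p)/(l + p)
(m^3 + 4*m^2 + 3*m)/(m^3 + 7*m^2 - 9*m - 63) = m*(m + 1)/(m^2 + 4*m - 21)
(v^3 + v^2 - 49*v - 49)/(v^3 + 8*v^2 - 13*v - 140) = (v^2 - 6*v - 7)/(v^2 + v - 20)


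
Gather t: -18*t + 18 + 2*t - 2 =16 - 16*t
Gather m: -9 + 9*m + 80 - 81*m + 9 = 80 - 72*m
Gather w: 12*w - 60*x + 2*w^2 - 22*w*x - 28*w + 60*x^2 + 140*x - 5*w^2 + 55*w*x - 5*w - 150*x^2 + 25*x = -3*w^2 + w*(33*x - 21) - 90*x^2 + 105*x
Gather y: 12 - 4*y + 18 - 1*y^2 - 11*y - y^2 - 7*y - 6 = -2*y^2 - 22*y + 24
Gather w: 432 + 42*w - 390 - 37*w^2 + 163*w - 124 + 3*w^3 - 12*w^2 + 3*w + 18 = 3*w^3 - 49*w^2 + 208*w - 64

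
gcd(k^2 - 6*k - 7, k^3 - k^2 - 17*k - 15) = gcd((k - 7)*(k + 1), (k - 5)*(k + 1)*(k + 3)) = k + 1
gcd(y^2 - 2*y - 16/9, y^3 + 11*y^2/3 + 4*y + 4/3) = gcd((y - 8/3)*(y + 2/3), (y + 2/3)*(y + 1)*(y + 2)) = y + 2/3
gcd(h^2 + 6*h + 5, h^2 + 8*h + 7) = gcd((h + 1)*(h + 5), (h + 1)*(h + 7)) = h + 1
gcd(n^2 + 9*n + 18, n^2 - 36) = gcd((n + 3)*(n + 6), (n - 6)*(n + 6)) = n + 6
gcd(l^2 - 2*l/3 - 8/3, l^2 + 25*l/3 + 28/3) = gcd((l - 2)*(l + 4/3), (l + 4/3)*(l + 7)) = l + 4/3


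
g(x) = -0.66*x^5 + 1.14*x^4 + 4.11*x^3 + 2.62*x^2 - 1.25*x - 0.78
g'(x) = -3.3*x^4 + 4.56*x^3 + 12.33*x^2 + 5.24*x - 1.25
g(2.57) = 58.81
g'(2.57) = 27.10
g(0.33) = -0.75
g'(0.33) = 1.95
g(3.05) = 60.85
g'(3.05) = -26.76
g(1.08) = 6.68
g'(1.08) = 20.05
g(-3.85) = 617.06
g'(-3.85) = -823.92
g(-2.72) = 99.96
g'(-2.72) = -196.67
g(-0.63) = 0.26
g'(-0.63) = -1.32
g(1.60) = 21.31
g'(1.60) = 35.75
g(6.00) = -2680.92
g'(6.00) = -2817.77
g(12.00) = -133126.50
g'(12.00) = -58711.97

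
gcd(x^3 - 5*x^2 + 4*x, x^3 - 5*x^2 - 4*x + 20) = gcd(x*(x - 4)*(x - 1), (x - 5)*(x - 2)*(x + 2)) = 1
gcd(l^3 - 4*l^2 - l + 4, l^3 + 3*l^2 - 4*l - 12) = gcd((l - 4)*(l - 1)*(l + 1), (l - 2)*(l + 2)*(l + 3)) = 1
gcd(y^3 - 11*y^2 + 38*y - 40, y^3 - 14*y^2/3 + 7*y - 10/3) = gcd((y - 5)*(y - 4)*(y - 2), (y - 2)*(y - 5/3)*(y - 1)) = y - 2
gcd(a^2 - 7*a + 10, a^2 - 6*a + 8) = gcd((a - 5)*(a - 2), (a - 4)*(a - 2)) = a - 2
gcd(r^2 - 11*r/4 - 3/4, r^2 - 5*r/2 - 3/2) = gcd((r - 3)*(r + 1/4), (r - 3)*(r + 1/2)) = r - 3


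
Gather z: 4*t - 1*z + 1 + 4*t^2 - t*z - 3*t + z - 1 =4*t^2 - t*z + t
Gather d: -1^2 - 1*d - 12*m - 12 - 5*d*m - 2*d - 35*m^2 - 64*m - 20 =d*(-5*m - 3) - 35*m^2 - 76*m - 33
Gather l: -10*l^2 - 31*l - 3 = -10*l^2 - 31*l - 3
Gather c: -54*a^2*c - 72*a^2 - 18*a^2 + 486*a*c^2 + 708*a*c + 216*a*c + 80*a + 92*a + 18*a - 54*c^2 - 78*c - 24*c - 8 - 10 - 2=-90*a^2 + 190*a + c^2*(486*a - 54) + c*(-54*a^2 + 924*a - 102) - 20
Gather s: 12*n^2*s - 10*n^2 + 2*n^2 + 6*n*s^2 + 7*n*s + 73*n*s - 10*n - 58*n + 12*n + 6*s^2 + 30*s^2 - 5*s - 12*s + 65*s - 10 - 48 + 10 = -8*n^2 - 56*n + s^2*(6*n + 36) + s*(12*n^2 + 80*n + 48) - 48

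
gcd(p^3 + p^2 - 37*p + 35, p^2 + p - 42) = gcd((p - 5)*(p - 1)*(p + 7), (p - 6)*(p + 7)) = p + 7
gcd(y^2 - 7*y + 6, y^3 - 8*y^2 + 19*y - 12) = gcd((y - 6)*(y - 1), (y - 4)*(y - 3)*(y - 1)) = y - 1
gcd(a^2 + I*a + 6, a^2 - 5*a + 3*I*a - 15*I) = a + 3*I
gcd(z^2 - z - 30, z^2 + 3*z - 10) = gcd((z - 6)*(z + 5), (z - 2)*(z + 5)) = z + 5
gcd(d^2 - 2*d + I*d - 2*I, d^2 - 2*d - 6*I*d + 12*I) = d - 2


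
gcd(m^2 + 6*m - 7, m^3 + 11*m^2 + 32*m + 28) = m + 7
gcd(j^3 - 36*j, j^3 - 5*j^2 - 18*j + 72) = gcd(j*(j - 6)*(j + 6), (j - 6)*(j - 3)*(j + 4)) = j - 6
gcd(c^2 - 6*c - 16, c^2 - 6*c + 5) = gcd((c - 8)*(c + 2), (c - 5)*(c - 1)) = 1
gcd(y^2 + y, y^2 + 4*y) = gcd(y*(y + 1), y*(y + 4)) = y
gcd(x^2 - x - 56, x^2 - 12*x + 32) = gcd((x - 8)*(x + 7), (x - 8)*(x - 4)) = x - 8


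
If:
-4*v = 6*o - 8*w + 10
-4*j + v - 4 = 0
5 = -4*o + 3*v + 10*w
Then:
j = -7*w/34 - 73/68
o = 32*w/17 - 25/17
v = -14*w/17 - 5/17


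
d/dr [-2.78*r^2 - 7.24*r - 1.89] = -5.56*r - 7.24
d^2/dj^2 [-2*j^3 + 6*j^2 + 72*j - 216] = 12 - 12*j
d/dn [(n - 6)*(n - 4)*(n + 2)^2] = 4*n^3 - 18*n^2 - 24*n + 56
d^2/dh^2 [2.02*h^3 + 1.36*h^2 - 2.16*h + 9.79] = 12.12*h + 2.72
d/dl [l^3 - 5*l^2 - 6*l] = 3*l^2 - 10*l - 6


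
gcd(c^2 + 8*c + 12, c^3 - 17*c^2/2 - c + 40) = c + 2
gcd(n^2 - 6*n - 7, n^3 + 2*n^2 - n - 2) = n + 1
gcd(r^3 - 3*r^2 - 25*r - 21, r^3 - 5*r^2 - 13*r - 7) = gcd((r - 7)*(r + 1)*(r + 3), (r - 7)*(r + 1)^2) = r^2 - 6*r - 7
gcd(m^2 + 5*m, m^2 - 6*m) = m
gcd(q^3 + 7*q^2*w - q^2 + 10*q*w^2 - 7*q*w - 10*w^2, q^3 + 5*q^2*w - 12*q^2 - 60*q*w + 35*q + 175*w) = q + 5*w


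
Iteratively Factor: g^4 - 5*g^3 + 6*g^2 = (g - 3)*(g^3 - 2*g^2) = g*(g - 3)*(g^2 - 2*g) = g*(g - 3)*(g - 2)*(g)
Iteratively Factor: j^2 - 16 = (j + 4)*(j - 4)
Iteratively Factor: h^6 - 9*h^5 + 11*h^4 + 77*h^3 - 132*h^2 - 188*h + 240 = (h - 4)*(h^5 - 5*h^4 - 9*h^3 + 41*h^2 + 32*h - 60) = (h - 4)*(h - 3)*(h^4 - 2*h^3 - 15*h^2 - 4*h + 20) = (h - 4)*(h - 3)*(h - 1)*(h^3 - h^2 - 16*h - 20) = (h - 5)*(h - 4)*(h - 3)*(h - 1)*(h^2 + 4*h + 4) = (h - 5)*(h - 4)*(h - 3)*(h - 1)*(h + 2)*(h + 2)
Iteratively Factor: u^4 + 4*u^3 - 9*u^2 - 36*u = (u + 3)*(u^3 + u^2 - 12*u) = (u - 3)*(u + 3)*(u^2 + 4*u) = (u - 3)*(u + 3)*(u + 4)*(u)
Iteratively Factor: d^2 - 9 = (d - 3)*(d + 3)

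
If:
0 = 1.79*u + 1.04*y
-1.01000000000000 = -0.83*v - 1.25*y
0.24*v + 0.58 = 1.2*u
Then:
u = 1.51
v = 5.13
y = -2.60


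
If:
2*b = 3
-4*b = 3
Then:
No Solution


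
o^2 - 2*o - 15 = (o - 5)*(o + 3)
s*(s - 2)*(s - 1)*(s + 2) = s^4 - s^3 - 4*s^2 + 4*s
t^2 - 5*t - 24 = (t - 8)*(t + 3)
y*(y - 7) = y^2 - 7*y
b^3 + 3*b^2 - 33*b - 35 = (b - 5)*(b + 1)*(b + 7)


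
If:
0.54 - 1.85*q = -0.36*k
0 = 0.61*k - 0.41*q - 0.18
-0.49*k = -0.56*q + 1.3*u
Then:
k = 0.57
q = 0.40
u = -0.04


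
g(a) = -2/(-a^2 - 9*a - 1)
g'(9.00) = 0.00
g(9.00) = 0.01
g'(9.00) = 0.00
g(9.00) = 0.01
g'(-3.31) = -0.01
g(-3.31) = -0.11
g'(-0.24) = -14.02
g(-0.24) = -1.81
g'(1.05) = -0.17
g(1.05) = 0.17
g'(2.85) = -0.02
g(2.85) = 0.06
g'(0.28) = -1.48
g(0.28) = 0.56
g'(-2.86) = -0.02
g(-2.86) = -0.12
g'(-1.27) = -0.17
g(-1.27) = -0.23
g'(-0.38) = -3.18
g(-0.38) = -0.88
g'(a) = -2*(2*a + 9)/(-a^2 - 9*a - 1)^2 = 2*(-2*a - 9)/(a^2 + 9*a + 1)^2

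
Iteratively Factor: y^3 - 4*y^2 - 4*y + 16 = (y - 4)*(y^2 - 4) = (y - 4)*(y - 2)*(y + 2)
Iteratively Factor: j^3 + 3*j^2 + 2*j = (j + 1)*(j^2 + 2*j) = (j + 1)*(j + 2)*(j)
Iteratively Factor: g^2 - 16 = (g + 4)*(g - 4)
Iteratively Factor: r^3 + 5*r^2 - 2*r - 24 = (r + 3)*(r^2 + 2*r - 8) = (r + 3)*(r + 4)*(r - 2)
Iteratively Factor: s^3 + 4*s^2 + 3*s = (s + 1)*(s^2 + 3*s) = s*(s + 1)*(s + 3)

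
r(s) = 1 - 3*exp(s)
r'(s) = -3*exp(s)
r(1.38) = -10.92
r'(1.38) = -11.92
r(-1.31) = 0.19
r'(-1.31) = -0.81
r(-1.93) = 0.56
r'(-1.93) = -0.44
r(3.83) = -137.19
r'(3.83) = -138.19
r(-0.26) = -1.31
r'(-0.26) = -2.31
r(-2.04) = 0.61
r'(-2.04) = -0.39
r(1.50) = -12.45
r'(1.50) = -13.45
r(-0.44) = -0.93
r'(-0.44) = -1.93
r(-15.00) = 1.00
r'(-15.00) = 0.00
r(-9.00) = 1.00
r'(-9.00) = 0.00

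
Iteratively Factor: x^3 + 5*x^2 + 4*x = (x)*(x^2 + 5*x + 4) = x*(x + 4)*(x + 1)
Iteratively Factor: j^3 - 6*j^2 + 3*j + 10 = (j - 2)*(j^2 - 4*j - 5) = (j - 5)*(j - 2)*(j + 1)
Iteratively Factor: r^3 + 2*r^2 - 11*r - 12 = (r + 4)*(r^2 - 2*r - 3) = (r - 3)*(r + 4)*(r + 1)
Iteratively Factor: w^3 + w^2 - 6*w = (w)*(w^2 + w - 6) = w*(w + 3)*(w - 2)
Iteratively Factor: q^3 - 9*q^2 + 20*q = (q - 4)*(q^2 - 5*q) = (q - 5)*(q - 4)*(q)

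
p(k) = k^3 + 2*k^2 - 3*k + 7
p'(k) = 3*k^2 + 4*k - 3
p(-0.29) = 8.01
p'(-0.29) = -3.91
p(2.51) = 27.88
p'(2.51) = 25.94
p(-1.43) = 12.46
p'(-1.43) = -2.59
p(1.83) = 14.34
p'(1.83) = 14.37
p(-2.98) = 7.24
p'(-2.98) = 11.72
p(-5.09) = -57.79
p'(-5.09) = 54.36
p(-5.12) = -59.43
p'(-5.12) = 55.16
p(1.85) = 14.63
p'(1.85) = 14.67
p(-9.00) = -533.00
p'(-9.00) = 204.00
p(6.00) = 277.00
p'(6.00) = 129.00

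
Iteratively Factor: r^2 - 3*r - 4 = (r + 1)*(r - 4)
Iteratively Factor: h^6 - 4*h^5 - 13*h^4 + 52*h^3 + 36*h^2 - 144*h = (h)*(h^5 - 4*h^4 - 13*h^3 + 52*h^2 + 36*h - 144) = h*(h - 3)*(h^4 - h^3 - 16*h^2 + 4*h + 48) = h*(h - 3)*(h + 2)*(h^3 - 3*h^2 - 10*h + 24) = h*(h - 3)*(h - 2)*(h + 2)*(h^2 - h - 12) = h*(h - 4)*(h - 3)*(h - 2)*(h + 2)*(h + 3)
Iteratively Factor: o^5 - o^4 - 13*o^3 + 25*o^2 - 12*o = (o)*(o^4 - o^3 - 13*o^2 + 25*o - 12) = o*(o - 1)*(o^3 - 13*o + 12) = o*(o - 1)^2*(o^2 + o - 12) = o*(o - 1)^2*(o + 4)*(o - 3)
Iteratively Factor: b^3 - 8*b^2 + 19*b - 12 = (b - 1)*(b^2 - 7*b + 12) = (b - 3)*(b - 1)*(b - 4)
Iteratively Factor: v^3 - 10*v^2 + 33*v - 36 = (v - 3)*(v^2 - 7*v + 12) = (v - 4)*(v - 3)*(v - 3)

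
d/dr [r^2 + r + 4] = 2*r + 1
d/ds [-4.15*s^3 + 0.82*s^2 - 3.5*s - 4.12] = -12.45*s^2 + 1.64*s - 3.5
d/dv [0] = 0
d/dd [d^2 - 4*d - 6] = 2*d - 4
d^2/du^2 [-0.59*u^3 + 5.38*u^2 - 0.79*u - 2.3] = 10.76 - 3.54*u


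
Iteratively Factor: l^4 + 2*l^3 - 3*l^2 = (l)*(l^3 + 2*l^2 - 3*l) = l*(l + 3)*(l^2 - l) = l^2*(l + 3)*(l - 1)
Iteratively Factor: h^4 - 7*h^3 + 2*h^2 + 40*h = (h - 4)*(h^3 - 3*h^2 - 10*h) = (h - 5)*(h - 4)*(h^2 + 2*h) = h*(h - 5)*(h - 4)*(h + 2)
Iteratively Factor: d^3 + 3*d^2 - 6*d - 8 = (d + 1)*(d^2 + 2*d - 8) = (d - 2)*(d + 1)*(d + 4)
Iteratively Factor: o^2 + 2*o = (o + 2)*(o)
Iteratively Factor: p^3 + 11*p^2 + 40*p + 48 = (p + 4)*(p^2 + 7*p + 12) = (p + 3)*(p + 4)*(p + 4)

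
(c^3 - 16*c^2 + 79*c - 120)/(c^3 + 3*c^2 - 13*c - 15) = (c^2 - 13*c + 40)/(c^2 + 6*c + 5)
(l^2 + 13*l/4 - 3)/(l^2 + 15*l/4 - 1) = (4*l - 3)/(4*l - 1)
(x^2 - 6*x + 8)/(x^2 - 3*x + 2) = (x - 4)/(x - 1)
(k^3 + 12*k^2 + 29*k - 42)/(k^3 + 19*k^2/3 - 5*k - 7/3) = 3*(k + 6)/(3*k + 1)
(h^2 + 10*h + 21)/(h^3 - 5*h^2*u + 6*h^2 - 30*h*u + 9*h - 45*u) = (-h - 7)/(-h^2 + 5*h*u - 3*h + 15*u)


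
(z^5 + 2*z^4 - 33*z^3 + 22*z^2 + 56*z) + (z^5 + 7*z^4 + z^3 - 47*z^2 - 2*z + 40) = 2*z^5 + 9*z^4 - 32*z^3 - 25*z^2 + 54*z + 40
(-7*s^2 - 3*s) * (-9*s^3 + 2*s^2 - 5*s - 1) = 63*s^5 + 13*s^4 + 29*s^3 + 22*s^2 + 3*s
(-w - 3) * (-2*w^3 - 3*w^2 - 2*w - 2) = 2*w^4 + 9*w^3 + 11*w^2 + 8*w + 6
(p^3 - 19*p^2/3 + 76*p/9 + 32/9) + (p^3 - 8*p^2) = 2*p^3 - 43*p^2/3 + 76*p/9 + 32/9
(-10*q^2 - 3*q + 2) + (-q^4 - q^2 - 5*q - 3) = -q^4 - 11*q^2 - 8*q - 1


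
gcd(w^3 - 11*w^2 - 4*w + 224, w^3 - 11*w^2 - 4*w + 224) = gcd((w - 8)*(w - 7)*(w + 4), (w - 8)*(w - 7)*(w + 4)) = w^3 - 11*w^2 - 4*w + 224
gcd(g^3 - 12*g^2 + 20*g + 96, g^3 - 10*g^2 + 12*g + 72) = g^2 - 4*g - 12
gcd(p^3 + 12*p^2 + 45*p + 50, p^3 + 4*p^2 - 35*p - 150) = p^2 + 10*p + 25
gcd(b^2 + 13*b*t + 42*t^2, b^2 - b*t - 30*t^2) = 1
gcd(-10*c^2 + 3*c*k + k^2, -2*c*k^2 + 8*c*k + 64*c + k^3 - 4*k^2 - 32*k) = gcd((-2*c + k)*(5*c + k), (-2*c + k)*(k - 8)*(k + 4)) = 2*c - k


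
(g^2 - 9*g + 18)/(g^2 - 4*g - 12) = (g - 3)/(g + 2)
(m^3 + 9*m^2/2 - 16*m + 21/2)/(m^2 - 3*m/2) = m + 6 - 7/m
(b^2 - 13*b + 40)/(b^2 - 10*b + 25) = (b - 8)/(b - 5)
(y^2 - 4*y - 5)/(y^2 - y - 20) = (y + 1)/(y + 4)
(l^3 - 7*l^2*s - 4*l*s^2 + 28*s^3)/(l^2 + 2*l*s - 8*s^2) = (l^2 - 5*l*s - 14*s^2)/(l + 4*s)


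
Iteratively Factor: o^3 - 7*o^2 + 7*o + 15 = (o - 5)*(o^2 - 2*o - 3) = (o - 5)*(o + 1)*(o - 3)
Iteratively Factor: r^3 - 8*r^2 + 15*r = (r - 3)*(r^2 - 5*r) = (r - 5)*(r - 3)*(r)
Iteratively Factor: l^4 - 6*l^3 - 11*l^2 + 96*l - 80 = (l + 4)*(l^3 - 10*l^2 + 29*l - 20) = (l - 1)*(l + 4)*(l^2 - 9*l + 20) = (l - 5)*(l - 1)*(l + 4)*(l - 4)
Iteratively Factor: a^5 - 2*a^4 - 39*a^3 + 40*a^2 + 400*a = (a - 5)*(a^4 + 3*a^3 - 24*a^2 - 80*a) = a*(a - 5)*(a^3 + 3*a^2 - 24*a - 80) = a*(a - 5)*(a + 4)*(a^2 - a - 20) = a*(a - 5)^2*(a + 4)*(a + 4)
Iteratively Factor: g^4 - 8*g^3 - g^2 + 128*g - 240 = (g - 5)*(g^3 - 3*g^2 - 16*g + 48) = (g - 5)*(g - 3)*(g^2 - 16) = (g - 5)*(g - 3)*(g + 4)*(g - 4)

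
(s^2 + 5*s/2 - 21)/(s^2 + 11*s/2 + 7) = (2*s^2 + 5*s - 42)/(2*s^2 + 11*s + 14)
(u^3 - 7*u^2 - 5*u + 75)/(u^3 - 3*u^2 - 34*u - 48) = (u^2 - 10*u + 25)/(u^2 - 6*u - 16)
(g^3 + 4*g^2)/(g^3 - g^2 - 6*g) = g*(g + 4)/(g^2 - g - 6)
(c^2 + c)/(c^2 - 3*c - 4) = c/(c - 4)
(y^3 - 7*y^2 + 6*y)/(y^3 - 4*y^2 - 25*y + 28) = y*(y - 6)/(y^2 - 3*y - 28)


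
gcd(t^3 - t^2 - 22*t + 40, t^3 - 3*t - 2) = t - 2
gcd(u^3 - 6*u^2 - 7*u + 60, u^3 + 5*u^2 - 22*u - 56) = u - 4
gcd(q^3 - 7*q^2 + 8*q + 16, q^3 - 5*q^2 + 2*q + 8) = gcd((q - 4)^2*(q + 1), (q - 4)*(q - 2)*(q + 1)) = q^2 - 3*q - 4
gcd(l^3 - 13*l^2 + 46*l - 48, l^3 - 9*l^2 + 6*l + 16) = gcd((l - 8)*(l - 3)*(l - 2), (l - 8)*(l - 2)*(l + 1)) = l^2 - 10*l + 16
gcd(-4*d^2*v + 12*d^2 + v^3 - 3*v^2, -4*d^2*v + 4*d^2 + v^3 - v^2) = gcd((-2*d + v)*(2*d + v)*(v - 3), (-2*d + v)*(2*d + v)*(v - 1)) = -4*d^2 + v^2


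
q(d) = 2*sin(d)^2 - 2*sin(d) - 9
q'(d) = 4*sin(d)*cos(d) - 2*cos(d)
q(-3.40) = -9.38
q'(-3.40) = 0.95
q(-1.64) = -5.01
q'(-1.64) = 0.41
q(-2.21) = -6.11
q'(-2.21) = 3.11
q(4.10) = -6.02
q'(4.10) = 3.03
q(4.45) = -5.20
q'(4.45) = 1.52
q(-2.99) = -8.65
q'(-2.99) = 2.57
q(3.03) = -9.20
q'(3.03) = 1.54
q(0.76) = -9.43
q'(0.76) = 0.55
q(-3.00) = -8.68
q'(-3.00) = 2.54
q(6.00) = -8.29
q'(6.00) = -2.99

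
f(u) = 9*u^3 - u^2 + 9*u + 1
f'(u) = 27*u^2 - 2*u + 9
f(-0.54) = -5.57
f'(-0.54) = 17.95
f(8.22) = 5006.12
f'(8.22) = 1816.91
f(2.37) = 136.52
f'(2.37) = 155.92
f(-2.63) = -193.31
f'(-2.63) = 201.02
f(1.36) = 34.03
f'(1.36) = 56.22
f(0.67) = 9.29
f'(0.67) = 19.78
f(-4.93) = -1146.08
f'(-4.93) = 675.09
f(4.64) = 920.31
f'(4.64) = 581.02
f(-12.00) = -15803.00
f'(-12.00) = 3921.00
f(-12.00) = -15803.00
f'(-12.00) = 3921.00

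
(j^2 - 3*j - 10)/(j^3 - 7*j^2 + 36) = (j - 5)/(j^2 - 9*j + 18)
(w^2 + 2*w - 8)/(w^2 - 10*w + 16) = (w + 4)/(w - 8)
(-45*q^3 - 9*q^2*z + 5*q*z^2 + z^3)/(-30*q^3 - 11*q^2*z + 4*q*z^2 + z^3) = (3*q + z)/(2*q + z)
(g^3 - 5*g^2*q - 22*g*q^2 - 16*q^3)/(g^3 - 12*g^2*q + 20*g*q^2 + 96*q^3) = (-g - q)/(-g + 6*q)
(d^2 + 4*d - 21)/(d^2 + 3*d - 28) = (d - 3)/(d - 4)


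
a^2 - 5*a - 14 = (a - 7)*(a + 2)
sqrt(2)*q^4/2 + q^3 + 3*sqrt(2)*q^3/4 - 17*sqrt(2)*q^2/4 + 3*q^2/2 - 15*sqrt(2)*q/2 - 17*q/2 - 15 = (q - 3)*(q + 5/2)*(q + sqrt(2))*(sqrt(2)*q/2 + sqrt(2))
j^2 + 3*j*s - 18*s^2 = (j - 3*s)*(j + 6*s)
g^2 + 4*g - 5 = (g - 1)*(g + 5)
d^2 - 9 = (d - 3)*(d + 3)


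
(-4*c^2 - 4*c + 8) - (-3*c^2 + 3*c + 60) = -c^2 - 7*c - 52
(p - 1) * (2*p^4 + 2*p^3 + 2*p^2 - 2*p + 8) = 2*p^5 - 4*p^2 + 10*p - 8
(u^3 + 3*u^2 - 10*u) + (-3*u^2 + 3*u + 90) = u^3 - 7*u + 90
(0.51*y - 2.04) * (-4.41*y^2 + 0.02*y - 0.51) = -2.2491*y^3 + 9.0066*y^2 - 0.3009*y + 1.0404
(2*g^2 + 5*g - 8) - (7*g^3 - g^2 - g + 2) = -7*g^3 + 3*g^2 + 6*g - 10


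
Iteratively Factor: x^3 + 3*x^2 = (x)*(x^2 + 3*x) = x*(x + 3)*(x)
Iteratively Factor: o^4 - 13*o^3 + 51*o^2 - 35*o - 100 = (o + 1)*(o^3 - 14*o^2 + 65*o - 100) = (o - 5)*(o + 1)*(o^2 - 9*o + 20) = (o - 5)*(o - 4)*(o + 1)*(o - 5)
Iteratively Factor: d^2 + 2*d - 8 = (d - 2)*(d + 4)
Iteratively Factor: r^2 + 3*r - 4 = (r - 1)*(r + 4)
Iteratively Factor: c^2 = (c)*(c)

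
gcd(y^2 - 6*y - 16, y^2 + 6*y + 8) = y + 2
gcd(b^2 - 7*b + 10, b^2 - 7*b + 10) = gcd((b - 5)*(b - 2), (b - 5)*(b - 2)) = b^2 - 7*b + 10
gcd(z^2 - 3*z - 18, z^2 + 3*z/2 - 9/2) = z + 3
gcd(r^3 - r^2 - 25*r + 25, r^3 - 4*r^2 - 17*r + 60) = r - 5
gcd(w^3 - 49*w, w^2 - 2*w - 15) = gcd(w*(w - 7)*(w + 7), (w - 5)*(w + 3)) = 1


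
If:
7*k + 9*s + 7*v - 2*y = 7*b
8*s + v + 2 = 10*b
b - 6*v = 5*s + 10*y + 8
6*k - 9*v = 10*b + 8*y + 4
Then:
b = -1492*y/5 - 2341/10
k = -308*y/5 - 242/5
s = -2046*y/5 - 3213/10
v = 1448*y/5 + 1137/5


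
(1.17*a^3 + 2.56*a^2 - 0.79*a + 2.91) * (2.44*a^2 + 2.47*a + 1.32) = 2.8548*a^5 + 9.1363*a^4 + 5.94*a^3 + 8.5283*a^2 + 6.1449*a + 3.8412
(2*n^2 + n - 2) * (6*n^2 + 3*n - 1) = 12*n^4 + 12*n^3 - 11*n^2 - 7*n + 2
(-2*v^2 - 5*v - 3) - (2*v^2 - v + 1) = -4*v^2 - 4*v - 4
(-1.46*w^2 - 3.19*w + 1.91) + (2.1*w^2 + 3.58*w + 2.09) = 0.64*w^2 + 0.39*w + 4.0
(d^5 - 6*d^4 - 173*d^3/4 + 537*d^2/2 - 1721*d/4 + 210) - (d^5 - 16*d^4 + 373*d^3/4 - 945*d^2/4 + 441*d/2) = 10*d^4 - 273*d^3/2 + 2019*d^2/4 - 2603*d/4 + 210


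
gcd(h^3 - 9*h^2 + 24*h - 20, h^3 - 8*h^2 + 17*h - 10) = h^2 - 7*h + 10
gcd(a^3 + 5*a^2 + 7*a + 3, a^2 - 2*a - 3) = a + 1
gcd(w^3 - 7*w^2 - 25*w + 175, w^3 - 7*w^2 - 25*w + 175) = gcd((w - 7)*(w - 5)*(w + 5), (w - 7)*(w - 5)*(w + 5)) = w^3 - 7*w^2 - 25*w + 175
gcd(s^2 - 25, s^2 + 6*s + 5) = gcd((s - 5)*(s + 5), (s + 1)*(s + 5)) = s + 5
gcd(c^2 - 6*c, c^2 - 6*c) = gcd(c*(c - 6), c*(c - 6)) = c^2 - 6*c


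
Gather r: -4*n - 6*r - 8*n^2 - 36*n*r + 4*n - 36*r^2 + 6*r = -8*n^2 - 36*n*r - 36*r^2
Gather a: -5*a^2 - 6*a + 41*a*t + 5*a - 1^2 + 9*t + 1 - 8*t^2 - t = -5*a^2 + a*(41*t - 1) - 8*t^2 + 8*t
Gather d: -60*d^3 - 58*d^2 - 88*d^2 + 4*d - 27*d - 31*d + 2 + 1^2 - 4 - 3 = -60*d^3 - 146*d^2 - 54*d - 4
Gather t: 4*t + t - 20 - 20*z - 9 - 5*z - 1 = 5*t - 25*z - 30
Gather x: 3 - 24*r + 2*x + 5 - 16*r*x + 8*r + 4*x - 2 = -16*r + x*(6 - 16*r) + 6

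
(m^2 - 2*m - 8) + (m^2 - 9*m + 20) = 2*m^2 - 11*m + 12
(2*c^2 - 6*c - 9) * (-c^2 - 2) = -2*c^4 + 6*c^3 + 5*c^2 + 12*c + 18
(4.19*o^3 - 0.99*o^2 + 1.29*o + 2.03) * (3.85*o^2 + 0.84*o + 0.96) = 16.1315*o^5 - 0.2919*o^4 + 8.1573*o^3 + 7.9487*o^2 + 2.9436*o + 1.9488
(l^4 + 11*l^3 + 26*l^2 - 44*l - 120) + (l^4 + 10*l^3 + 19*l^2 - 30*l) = 2*l^4 + 21*l^3 + 45*l^2 - 74*l - 120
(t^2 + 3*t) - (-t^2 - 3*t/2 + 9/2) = 2*t^2 + 9*t/2 - 9/2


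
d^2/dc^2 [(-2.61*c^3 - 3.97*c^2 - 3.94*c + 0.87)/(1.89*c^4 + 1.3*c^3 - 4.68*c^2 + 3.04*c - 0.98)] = (-18.646362*c^9 - 85.0874219999998*c^8 - 365.93046*c^7 + 1.80151599999988*c^6 + 452.863524*c^5 + 36.5368560000002*c^4 - 560.170136*c^3 + 249.964536*c^2 + 25.766928*c - 23.001624)/(6.751269*c^12 + 13.93119*c^11 - 40.569984*c^10 - 34.218008*c^9 + 134.772714*c^8 - 74.951448*c^7 - 114.034344*c^6 + 237.78192*c^5 - 211.937412*c^4 + 115.49596*c^3 - 40.65432*c^2 + 8.758848*c - 0.941192)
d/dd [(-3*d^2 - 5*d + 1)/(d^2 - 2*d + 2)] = (11*d^2 - 14*d - 8)/(d^4 - 4*d^3 + 8*d^2 - 8*d + 4)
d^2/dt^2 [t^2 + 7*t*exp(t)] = 7*t*exp(t) + 14*exp(t) + 2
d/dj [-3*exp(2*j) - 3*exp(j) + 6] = (-6*exp(j) - 3)*exp(j)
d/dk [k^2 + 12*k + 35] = 2*k + 12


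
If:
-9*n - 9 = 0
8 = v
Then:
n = -1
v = 8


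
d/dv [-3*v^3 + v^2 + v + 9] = -9*v^2 + 2*v + 1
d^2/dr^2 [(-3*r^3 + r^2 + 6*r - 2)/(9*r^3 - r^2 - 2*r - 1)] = 2*(54*r^6 + 1296*r^5 - 1242*r^4 + 310*r^3 + 405*r^2 - 93*r - 17)/(729*r^9 - 243*r^8 - 459*r^7 - 136*r^6 + 156*r^5 + 93*r^4 + 7*r^3 - 15*r^2 - 6*r - 1)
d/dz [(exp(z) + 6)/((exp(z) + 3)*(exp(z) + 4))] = (-exp(2*z) - 12*exp(z) - 30)*exp(z)/(exp(4*z) + 14*exp(3*z) + 73*exp(2*z) + 168*exp(z) + 144)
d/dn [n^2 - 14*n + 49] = 2*n - 14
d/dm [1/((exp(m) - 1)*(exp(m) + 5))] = 2*(-exp(m) - 2)*exp(m)/(exp(4*m) + 8*exp(3*m) + 6*exp(2*m) - 40*exp(m) + 25)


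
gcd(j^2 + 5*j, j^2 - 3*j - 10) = 1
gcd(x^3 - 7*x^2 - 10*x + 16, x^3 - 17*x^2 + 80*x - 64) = x^2 - 9*x + 8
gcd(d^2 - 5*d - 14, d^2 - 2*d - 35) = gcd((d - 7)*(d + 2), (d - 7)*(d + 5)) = d - 7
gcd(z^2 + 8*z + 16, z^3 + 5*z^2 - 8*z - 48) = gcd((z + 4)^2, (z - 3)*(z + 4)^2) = z^2 + 8*z + 16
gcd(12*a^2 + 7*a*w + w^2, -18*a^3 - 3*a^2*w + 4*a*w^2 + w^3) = 3*a + w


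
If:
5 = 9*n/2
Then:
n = 10/9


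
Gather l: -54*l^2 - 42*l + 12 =-54*l^2 - 42*l + 12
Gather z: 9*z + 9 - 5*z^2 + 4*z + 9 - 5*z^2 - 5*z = -10*z^2 + 8*z + 18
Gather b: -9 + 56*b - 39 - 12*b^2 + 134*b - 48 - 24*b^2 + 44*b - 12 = -36*b^2 + 234*b - 108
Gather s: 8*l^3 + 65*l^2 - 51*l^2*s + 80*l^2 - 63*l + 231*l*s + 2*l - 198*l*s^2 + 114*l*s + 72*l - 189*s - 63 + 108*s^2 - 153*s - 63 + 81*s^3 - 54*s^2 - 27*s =8*l^3 + 145*l^2 + 11*l + 81*s^3 + s^2*(54 - 198*l) + s*(-51*l^2 + 345*l - 369) - 126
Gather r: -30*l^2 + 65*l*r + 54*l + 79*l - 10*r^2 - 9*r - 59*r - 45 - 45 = -30*l^2 + 133*l - 10*r^2 + r*(65*l - 68) - 90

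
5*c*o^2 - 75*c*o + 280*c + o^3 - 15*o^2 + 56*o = (5*c + o)*(o - 8)*(o - 7)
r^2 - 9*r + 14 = (r - 7)*(r - 2)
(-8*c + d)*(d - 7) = -8*c*d + 56*c + d^2 - 7*d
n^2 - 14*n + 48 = (n - 8)*(n - 6)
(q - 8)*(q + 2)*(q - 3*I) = q^3 - 6*q^2 - 3*I*q^2 - 16*q + 18*I*q + 48*I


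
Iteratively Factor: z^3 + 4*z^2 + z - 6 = (z + 2)*(z^2 + 2*z - 3) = (z - 1)*(z + 2)*(z + 3)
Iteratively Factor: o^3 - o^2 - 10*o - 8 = (o + 2)*(o^2 - 3*o - 4) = (o + 1)*(o + 2)*(o - 4)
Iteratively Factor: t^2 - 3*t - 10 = (t + 2)*(t - 5)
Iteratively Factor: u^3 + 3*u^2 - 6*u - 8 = (u + 4)*(u^2 - u - 2) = (u + 1)*(u + 4)*(u - 2)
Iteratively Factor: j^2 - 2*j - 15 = (j - 5)*(j + 3)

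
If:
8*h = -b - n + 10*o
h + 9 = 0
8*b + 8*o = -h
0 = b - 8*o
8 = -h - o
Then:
No Solution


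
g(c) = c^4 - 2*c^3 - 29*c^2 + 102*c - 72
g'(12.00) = 5454.00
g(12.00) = 14256.00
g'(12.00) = 5454.00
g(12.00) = 14256.00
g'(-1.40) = 160.46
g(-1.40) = -262.31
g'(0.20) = 90.19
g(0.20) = -52.77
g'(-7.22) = -1297.48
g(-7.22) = 1149.94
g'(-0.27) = 117.14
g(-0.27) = -101.61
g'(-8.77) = -2548.92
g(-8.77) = 4067.63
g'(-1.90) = 163.10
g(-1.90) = -343.74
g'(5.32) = 225.90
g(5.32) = 149.76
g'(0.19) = 90.79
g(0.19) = -53.68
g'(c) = 4*c^3 - 6*c^2 - 58*c + 102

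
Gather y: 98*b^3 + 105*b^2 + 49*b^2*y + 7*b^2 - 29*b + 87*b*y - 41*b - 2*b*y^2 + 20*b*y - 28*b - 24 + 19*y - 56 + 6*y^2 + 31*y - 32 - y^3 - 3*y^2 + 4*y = 98*b^3 + 112*b^2 - 98*b - y^3 + y^2*(3 - 2*b) + y*(49*b^2 + 107*b + 54) - 112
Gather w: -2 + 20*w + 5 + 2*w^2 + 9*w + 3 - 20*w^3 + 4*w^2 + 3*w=-20*w^3 + 6*w^2 + 32*w + 6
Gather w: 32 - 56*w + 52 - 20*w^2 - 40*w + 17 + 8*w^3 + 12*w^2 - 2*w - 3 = 8*w^3 - 8*w^2 - 98*w + 98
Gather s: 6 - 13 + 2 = -5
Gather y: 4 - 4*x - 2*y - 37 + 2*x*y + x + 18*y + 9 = -3*x + y*(2*x + 16) - 24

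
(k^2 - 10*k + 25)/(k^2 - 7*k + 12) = (k^2 - 10*k + 25)/(k^2 - 7*k + 12)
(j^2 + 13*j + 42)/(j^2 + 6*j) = (j + 7)/j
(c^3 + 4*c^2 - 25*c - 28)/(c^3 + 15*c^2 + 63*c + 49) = (c - 4)/(c + 7)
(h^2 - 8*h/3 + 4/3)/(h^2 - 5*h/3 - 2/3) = (3*h - 2)/(3*h + 1)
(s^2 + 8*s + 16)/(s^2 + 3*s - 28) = (s^2 + 8*s + 16)/(s^2 + 3*s - 28)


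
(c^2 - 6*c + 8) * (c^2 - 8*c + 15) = c^4 - 14*c^3 + 71*c^2 - 154*c + 120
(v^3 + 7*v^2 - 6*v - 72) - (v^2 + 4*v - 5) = v^3 + 6*v^2 - 10*v - 67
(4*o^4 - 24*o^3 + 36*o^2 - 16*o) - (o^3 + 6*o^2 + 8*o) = 4*o^4 - 25*o^3 + 30*o^2 - 24*o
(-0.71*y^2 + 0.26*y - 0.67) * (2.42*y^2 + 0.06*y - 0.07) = -1.7182*y^4 + 0.5866*y^3 - 1.5561*y^2 - 0.0584*y + 0.0469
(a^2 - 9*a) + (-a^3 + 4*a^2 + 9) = -a^3 + 5*a^2 - 9*a + 9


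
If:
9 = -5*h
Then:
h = -9/5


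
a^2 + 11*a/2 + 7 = (a + 2)*(a + 7/2)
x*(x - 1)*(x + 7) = x^3 + 6*x^2 - 7*x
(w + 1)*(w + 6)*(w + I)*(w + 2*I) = w^4 + 7*w^3 + 3*I*w^3 + 4*w^2 + 21*I*w^2 - 14*w + 18*I*w - 12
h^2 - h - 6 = (h - 3)*(h + 2)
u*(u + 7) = u^2 + 7*u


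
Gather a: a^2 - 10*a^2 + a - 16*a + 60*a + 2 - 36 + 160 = -9*a^2 + 45*a + 126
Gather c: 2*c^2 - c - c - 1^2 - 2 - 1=2*c^2 - 2*c - 4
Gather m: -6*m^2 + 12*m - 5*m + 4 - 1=-6*m^2 + 7*m + 3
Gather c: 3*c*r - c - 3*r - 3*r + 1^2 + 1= c*(3*r - 1) - 6*r + 2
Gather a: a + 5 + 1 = a + 6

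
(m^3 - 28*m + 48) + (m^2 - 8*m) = m^3 + m^2 - 36*m + 48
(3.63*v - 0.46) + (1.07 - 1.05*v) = 2.58*v + 0.61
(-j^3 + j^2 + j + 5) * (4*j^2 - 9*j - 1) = -4*j^5 + 13*j^4 - 4*j^3 + 10*j^2 - 46*j - 5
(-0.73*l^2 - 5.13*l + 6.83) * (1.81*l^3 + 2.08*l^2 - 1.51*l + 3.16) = -1.3213*l^5 - 10.8037*l^4 + 2.7942*l^3 + 19.6459*l^2 - 26.5241*l + 21.5828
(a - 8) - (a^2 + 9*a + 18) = -a^2 - 8*a - 26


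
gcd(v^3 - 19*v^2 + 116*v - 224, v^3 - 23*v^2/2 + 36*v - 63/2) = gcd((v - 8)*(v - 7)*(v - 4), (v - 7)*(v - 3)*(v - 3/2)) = v - 7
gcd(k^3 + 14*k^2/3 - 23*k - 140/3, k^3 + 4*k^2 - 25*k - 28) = k^2 + 3*k - 28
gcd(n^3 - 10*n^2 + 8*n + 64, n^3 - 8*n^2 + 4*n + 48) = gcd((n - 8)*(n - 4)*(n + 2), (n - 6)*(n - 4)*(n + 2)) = n^2 - 2*n - 8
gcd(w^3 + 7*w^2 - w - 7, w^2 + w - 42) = w + 7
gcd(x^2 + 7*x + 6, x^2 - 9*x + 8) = 1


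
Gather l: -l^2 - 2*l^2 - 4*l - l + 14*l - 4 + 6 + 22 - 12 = -3*l^2 + 9*l + 12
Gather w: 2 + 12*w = 12*w + 2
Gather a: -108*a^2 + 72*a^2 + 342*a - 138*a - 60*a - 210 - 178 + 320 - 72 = -36*a^2 + 144*a - 140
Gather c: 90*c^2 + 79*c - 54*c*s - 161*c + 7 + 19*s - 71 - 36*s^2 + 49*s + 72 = 90*c^2 + c*(-54*s - 82) - 36*s^2 + 68*s + 8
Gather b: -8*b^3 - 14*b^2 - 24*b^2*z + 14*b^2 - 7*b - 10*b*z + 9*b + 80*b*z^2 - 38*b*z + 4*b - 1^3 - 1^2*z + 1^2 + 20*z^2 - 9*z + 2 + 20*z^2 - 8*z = -8*b^3 - 24*b^2*z + b*(80*z^2 - 48*z + 6) + 40*z^2 - 18*z + 2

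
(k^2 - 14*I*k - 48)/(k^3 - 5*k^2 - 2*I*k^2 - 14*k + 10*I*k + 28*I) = (k^2 - 14*I*k - 48)/(k^3 + k^2*(-5 - 2*I) + k*(-14 + 10*I) + 28*I)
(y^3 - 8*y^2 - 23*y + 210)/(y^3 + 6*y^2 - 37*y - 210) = (y - 7)/(y + 7)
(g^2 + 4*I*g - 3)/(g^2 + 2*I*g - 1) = (g + 3*I)/(g + I)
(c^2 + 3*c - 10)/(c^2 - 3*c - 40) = (c - 2)/(c - 8)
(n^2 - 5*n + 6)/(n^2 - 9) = (n - 2)/(n + 3)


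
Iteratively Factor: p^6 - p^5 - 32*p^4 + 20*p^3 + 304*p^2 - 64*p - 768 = (p - 4)*(p^5 + 3*p^4 - 20*p^3 - 60*p^2 + 64*p + 192) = (p - 4)*(p + 2)*(p^4 + p^3 - 22*p^2 - 16*p + 96) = (p - 4)*(p - 2)*(p + 2)*(p^3 + 3*p^2 - 16*p - 48) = (p - 4)*(p - 2)*(p + 2)*(p + 3)*(p^2 - 16) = (p - 4)^2*(p - 2)*(p + 2)*(p + 3)*(p + 4)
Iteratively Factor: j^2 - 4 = (j - 2)*(j + 2)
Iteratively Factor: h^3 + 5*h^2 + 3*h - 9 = (h - 1)*(h^2 + 6*h + 9) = (h - 1)*(h + 3)*(h + 3)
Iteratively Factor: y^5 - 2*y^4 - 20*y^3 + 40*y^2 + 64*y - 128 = (y + 4)*(y^4 - 6*y^3 + 4*y^2 + 24*y - 32) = (y - 2)*(y + 4)*(y^3 - 4*y^2 - 4*y + 16) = (y - 2)*(y + 2)*(y + 4)*(y^2 - 6*y + 8) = (y - 4)*(y - 2)*(y + 2)*(y + 4)*(y - 2)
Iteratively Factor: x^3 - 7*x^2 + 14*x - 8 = (x - 1)*(x^2 - 6*x + 8) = (x - 2)*(x - 1)*(x - 4)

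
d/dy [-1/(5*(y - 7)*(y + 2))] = (2*y - 5)/(5*(y - 7)^2*(y + 2)^2)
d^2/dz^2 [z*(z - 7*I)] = 2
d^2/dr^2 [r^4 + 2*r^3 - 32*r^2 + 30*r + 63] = 12*r^2 + 12*r - 64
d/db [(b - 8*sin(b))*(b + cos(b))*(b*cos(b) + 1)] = -(b - 8*sin(b))*(b + cos(b))*(b*sin(b) - cos(b)) - (b - 8*sin(b))*(b*cos(b) + 1)*(sin(b) - 1) - (b + cos(b))*(b*cos(b) + 1)*(8*cos(b) - 1)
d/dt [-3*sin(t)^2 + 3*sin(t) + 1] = -3*sin(2*t) + 3*cos(t)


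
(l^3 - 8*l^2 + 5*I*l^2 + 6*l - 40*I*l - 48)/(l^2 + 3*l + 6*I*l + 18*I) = (l^2 - l*(8 + I) + 8*I)/(l + 3)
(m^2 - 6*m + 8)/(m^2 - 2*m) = (m - 4)/m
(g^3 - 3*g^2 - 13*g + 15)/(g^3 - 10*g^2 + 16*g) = (g^3 - 3*g^2 - 13*g + 15)/(g*(g^2 - 10*g + 16))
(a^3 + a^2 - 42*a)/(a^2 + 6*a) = (a^2 + a - 42)/(a + 6)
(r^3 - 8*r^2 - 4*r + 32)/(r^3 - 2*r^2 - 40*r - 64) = (r - 2)/(r + 4)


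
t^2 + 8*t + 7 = (t + 1)*(t + 7)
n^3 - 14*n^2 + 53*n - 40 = (n - 8)*(n - 5)*(n - 1)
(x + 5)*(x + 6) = x^2 + 11*x + 30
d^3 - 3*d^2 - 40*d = d*(d - 8)*(d + 5)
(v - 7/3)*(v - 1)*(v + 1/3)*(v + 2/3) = v^4 - 7*v^3/3 - 7*v^2/9 + 43*v/27 + 14/27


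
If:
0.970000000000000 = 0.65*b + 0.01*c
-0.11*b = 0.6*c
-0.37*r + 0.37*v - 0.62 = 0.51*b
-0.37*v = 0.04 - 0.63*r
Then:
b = 1.50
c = -0.27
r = 5.47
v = 9.21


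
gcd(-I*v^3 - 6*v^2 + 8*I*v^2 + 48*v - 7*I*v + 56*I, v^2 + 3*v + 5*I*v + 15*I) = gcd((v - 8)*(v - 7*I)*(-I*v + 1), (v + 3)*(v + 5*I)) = 1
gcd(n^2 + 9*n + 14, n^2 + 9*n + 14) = n^2 + 9*n + 14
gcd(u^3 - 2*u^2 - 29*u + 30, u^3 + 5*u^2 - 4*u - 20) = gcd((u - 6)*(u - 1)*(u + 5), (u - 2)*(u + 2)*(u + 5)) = u + 5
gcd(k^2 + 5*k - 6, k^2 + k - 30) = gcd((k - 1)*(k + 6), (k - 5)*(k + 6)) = k + 6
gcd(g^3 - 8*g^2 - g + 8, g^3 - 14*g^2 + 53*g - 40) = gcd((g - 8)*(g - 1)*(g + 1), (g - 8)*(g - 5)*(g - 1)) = g^2 - 9*g + 8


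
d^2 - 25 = (d - 5)*(d + 5)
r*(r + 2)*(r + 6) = r^3 + 8*r^2 + 12*r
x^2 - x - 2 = (x - 2)*(x + 1)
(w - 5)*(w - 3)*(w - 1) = w^3 - 9*w^2 + 23*w - 15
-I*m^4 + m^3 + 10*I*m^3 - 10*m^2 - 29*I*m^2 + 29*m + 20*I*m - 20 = (m - 5)*(m - 4)*(m + I)*(-I*m + I)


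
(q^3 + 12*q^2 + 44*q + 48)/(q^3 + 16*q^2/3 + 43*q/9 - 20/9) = 9*(q^2 + 8*q + 12)/(9*q^2 + 12*q - 5)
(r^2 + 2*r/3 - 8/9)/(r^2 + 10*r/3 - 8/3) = (r + 4/3)/(r + 4)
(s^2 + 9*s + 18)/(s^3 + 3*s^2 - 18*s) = (s + 3)/(s*(s - 3))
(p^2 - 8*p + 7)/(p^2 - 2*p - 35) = (p - 1)/(p + 5)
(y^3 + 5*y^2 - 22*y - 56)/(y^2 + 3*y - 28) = y + 2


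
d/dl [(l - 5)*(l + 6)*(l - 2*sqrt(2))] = 3*l^2 - 4*sqrt(2)*l + 2*l - 30 - 2*sqrt(2)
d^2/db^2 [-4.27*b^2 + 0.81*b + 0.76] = -8.54000000000000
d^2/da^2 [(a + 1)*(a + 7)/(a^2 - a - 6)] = 2*(9*a^3 + 39*a^2 + 123*a + 37)/(a^6 - 3*a^5 - 15*a^4 + 35*a^3 + 90*a^2 - 108*a - 216)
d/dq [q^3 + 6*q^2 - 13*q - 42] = 3*q^2 + 12*q - 13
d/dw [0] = 0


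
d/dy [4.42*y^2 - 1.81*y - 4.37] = 8.84*y - 1.81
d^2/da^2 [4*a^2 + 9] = 8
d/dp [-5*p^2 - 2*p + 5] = -10*p - 2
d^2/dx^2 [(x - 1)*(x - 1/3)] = 2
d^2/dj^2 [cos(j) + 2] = -cos(j)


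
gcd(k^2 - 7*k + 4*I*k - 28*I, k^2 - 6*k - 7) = k - 7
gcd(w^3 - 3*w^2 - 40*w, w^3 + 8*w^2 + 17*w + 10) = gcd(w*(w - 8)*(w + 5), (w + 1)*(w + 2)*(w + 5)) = w + 5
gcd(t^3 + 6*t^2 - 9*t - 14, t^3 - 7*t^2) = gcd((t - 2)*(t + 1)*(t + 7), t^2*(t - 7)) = 1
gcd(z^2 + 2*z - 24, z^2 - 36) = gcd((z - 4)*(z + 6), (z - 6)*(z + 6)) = z + 6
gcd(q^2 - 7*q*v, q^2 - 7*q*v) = q^2 - 7*q*v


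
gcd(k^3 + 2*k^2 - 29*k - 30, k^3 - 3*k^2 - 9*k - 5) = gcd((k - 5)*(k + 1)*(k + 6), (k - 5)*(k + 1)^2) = k^2 - 4*k - 5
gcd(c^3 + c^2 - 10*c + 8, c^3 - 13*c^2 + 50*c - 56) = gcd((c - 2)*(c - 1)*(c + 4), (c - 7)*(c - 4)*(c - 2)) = c - 2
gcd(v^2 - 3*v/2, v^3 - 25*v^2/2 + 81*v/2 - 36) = v - 3/2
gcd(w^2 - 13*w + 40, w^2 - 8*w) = w - 8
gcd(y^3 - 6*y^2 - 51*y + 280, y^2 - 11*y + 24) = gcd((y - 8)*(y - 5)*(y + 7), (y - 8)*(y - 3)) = y - 8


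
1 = 1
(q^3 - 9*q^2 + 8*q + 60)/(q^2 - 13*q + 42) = (q^2 - 3*q - 10)/(q - 7)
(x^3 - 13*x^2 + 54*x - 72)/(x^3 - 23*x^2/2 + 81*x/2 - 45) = 2*(x - 4)/(2*x - 5)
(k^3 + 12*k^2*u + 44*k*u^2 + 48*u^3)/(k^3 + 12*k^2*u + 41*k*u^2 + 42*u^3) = (k^2 + 10*k*u + 24*u^2)/(k^2 + 10*k*u + 21*u^2)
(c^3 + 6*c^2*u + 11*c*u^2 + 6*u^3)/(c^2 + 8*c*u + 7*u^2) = (c^2 + 5*c*u + 6*u^2)/(c + 7*u)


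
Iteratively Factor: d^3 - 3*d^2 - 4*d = (d)*(d^2 - 3*d - 4) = d*(d - 4)*(d + 1)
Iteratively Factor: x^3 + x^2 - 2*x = (x)*(x^2 + x - 2) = x*(x - 1)*(x + 2)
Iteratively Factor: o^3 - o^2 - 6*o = (o)*(o^2 - o - 6) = o*(o - 3)*(o + 2)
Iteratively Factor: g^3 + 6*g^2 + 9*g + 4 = (g + 1)*(g^2 + 5*g + 4) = (g + 1)*(g + 4)*(g + 1)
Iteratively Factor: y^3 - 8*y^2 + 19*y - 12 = (y - 3)*(y^2 - 5*y + 4) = (y - 4)*(y - 3)*(y - 1)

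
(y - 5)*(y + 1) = y^2 - 4*y - 5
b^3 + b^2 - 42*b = b*(b - 6)*(b + 7)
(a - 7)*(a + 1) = a^2 - 6*a - 7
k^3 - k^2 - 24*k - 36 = (k - 6)*(k + 2)*(k + 3)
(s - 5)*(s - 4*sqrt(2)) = s^2 - 4*sqrt(2)*s - 5*s + 20*sqrt(2)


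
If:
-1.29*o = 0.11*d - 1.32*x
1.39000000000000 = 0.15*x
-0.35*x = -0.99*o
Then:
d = 72.78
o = 3.28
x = 9.27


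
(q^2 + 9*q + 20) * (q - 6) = q^3 + 3*q^2 - 34*q - 120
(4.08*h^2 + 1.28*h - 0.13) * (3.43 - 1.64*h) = -6.6912*h^3 + 11.8952*h^2 + 4.6036*h - 0.4459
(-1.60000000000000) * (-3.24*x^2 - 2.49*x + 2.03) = 5.184*x^2 + 3.984*x - 3.248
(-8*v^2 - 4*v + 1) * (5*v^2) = -40*v^4 - 20*v^3 + 5*v^2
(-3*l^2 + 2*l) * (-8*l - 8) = 24*l^3 + 8*l^2 - 16*l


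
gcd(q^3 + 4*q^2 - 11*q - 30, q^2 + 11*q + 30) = q + 5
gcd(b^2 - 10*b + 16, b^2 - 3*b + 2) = b - 2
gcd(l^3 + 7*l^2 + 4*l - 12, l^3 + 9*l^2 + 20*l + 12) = l^2 + 8*l + 12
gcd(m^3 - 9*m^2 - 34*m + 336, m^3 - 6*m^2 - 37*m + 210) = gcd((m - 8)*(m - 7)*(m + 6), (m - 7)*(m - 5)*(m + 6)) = m^2 - m - 42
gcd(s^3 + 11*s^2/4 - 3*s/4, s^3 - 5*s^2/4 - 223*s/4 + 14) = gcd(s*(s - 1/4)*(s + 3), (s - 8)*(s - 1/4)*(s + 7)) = s - 1/4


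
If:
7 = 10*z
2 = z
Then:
No Solution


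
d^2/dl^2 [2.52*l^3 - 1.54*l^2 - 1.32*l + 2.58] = 15.12*l - 3.08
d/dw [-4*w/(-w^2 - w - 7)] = 4*(7 - w^2)/(w^4 + 2*w^3 + 15*w^2 + 14*w + 49)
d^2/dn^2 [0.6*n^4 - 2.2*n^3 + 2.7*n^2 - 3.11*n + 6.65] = 7.2*n^2 - 13.2*n + 5.4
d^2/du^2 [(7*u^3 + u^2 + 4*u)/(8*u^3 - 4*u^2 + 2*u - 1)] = 2*(288*u^6 + 432*u^5 - 96*u^4 + 64*u^3 + 138*u^2 - 27*u + 9)/(512*u^9 - 768*u^8 + 768*u^7 - 640*u^6 + 384*u^5 - 192*u^4 + 80*u^3 - 24*u^2 + 6*u - 1)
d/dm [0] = 0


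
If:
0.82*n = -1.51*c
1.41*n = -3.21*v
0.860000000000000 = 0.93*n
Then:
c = -0.50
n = 0.92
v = -0.41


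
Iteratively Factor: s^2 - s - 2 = (s - 2)*(s + 1)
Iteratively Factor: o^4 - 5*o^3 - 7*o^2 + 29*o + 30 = (o - 3)*(o^3 - 2*o^2 - 13*o - 10) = (o - 3)*(o + 1)*(o^2 - 3*o - 10) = (o - 5)*(o - 3)*(o + 1)*(o + 2)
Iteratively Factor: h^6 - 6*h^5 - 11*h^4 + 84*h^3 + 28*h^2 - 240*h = (h)*(h^5 - 6*h^4 - 11*h^3 + 84*h^2 + 28*h - 240) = h*(h - 4)*(h^4 - 2*h^3 - 19*h^2 + 8*h + 60) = h*(h - 5)*(h - 4)*(h^3 + 3*h^2 - 4*h - 12) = h*(h - 5)*(h - 4)*(h + 3)*(h^2 - 4) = h*(h - 5)*(h - 4)*(h - 2)*(h + 3)*(h + 2)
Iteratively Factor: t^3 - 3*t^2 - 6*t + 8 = (t - 1)*(t^2 - 2*t - 8) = (t - 4)*(t - 1)*(t + 2)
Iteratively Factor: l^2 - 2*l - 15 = (l - 5)*(l + 3)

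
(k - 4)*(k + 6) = k^2 + 2*k - 24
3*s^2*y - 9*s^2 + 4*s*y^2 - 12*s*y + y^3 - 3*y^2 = (s + y)*(3*s + y)*(y - 3)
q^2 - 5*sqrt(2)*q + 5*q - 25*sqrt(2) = (q + 5)*(q - 5*sqrt(2))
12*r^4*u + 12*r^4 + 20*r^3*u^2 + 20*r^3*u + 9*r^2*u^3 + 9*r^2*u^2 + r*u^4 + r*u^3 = (r + u)*(2*r + u)*(6*r + u)*(r*u + r)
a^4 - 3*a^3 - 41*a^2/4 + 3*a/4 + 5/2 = (a - 5)*(a - 1/2)*(a + 1/2)*(a + 2)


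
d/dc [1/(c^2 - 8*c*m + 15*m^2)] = 2*(-c + 4*m)/(c^2 - 8*c*m + 15*m^2)^2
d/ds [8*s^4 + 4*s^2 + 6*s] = 32*s^3 + 8*s + 6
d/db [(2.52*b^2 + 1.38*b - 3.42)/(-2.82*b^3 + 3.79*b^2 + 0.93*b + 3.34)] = (7.1064*b^4 + 7.7832*b^3 - 31.8198*b^2 + 42.7572*b + 7.7898)/(7.9524*b^6 - 21.3756*b^5 + 9.1189*b^4 - 11.7882*b^3 + 26.1821*b^2 + 6.2124*b + 11.1556)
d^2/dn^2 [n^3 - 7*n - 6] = 6*n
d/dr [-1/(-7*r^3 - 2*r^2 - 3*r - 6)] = (-21*r^2 - 4*r - 3)/(7*r^3 + 2*r^2 + 3*r + 6)^2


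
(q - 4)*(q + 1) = q^2 - 3*q - 4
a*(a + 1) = a^2 + a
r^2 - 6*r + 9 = (r - 3)^2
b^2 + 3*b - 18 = (b - 3)*(b + 6)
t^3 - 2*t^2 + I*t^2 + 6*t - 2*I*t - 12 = (t - 2)*(t - 2*I)*(t + 3*I)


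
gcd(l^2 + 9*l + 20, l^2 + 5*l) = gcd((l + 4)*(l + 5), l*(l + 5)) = l + 5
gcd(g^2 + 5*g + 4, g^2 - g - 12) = 1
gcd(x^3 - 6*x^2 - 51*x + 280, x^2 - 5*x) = x - 5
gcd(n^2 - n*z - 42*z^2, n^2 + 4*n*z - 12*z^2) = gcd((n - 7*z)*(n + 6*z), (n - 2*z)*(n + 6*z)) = n + 6*z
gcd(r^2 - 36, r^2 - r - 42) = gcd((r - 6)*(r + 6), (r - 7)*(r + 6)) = r + 6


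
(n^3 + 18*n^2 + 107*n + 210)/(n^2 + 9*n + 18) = (n^2 + 12*n + 35)/(n + 3)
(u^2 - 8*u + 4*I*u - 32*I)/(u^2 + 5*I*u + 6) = (u^2 + 4*u*(-2 + I) - 32*I)/(u^2 + 5*I*u + 6)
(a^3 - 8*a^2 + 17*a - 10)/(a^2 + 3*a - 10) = (a^2 - 6*a + 5)/(a + 5)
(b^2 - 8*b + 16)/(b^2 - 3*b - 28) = (-b^2 + 8*b - 16)/(-b^2 + 3*b + 28)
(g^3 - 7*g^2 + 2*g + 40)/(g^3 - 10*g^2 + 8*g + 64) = (g - 5)/(g - 8)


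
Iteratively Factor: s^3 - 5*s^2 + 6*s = (s)*(s^2 - 5*s + 6) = s*(s - 3)*(s - 2)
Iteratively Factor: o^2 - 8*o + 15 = (o - 3)*(o - 5)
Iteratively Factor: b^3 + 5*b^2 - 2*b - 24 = (b - 2)*(b^2 + 7*b + 12) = (b - 2)*(b + 3)*(b + 4)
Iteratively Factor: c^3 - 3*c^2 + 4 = (c - 2)*(c^2 - c - 2) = (c - 2)^2*(c + 1)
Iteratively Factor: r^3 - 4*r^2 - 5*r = (r + 1)*(r^2 - 5*r) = (r - 5)*(r + 1)*(r)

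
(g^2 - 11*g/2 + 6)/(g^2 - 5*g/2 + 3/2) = (g - 4)/(g - 1)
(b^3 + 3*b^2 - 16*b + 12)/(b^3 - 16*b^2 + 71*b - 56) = (b^2 + 4*b - 12)/(b^2 - 15*b + 56)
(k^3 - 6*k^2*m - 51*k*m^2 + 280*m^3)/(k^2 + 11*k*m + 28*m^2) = (k^2 - 13*k*m + 40*m^2)/(k + 4*m)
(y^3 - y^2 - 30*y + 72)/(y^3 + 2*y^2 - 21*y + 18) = (y - 4)/(y - 1)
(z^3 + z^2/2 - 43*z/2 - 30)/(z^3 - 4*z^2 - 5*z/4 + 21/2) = 2*(z^2 - z - 20)/(2*z^2 - 11*z + 14)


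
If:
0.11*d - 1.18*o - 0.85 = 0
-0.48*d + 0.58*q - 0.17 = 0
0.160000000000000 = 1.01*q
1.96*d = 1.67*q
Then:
No Solution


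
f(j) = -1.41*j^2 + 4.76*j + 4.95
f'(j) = 4.76 - 2.82*j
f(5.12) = -7.64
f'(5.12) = -9.68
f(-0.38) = 2.94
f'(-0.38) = 5.83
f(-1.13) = -2.23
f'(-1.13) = 7.95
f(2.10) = 8.73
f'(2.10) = -1.16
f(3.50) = 4.34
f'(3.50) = -5.11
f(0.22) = 5.93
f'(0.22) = 4.14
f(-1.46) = -5.01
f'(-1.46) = 8.88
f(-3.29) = -25.97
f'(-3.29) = 14.04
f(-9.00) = -152.10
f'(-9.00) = 30.14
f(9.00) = -66.42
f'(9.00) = -20.62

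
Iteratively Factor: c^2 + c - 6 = (c - 2)*(c + 3)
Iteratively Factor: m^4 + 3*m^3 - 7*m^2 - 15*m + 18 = (m - 1)*(m^3 + 4*m^2 - 3*m - 18) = (m - 2)*(m - 1)*(m^2 + 6*m + 9) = (m - 2)*(m - 1)*(m + 3)*(m + 3)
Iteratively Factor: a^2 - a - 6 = (a - 3)*(a + 2)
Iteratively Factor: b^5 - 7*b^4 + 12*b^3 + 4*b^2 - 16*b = (b - 2)*(b^4 - 5*b^3 + 2*b^2 + 8*b) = (b - 2)^2*(b^3 - 3*b^2 - 4*b) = b*(b - 2)^2*(b^2 - 3*b - 4) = b*(b - 4)*(b - 2)^2*(b + 1)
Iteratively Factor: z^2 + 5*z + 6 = (z + 3)*(z + 2)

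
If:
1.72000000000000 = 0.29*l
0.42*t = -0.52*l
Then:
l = 5.93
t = -7.34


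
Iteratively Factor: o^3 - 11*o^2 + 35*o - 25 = (o - 5)*(o^2 - 6*o + 5) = (o - 5)^2*(o - 1)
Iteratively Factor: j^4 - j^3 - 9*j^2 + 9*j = (j - 3)*(j^3 + 2*j^2 - 3*j) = j*(j - 3)*(j^2 + 2*j - 3) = j*(j - 3)*(j - 1)*(j + 3)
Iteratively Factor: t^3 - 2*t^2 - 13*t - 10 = (t - 5)*(t^2 + 3*t + 2) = (t - 5)*(t + 1)*(t + 2)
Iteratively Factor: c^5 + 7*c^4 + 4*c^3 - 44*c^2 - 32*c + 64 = (c - 1)*(c^4 + 8*c^3 + 12*c^2 - 32*c - 64) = (c - 1)*(c + 2)*(c^3 + 6*c^2 - 32) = (c - 1)*(c + 2)*(c + 4)*(c^2 + 2*c - 8) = (c - 2)*(c - 1)*(c + 2)*(c + 4)*(c + 4)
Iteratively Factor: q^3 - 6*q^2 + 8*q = (q - 2)*(q^2 - 4*q) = q*(q - 2)*(q - 4)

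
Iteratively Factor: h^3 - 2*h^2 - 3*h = (h + 1)*(h^2 - 3*h) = (h - 3)*(h + 1)*(h)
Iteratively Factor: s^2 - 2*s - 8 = (s - 4)*(s + 2)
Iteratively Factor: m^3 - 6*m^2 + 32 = (m - 4)*(m^2 - 2*m - 8) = (m - 4)^2*(m + 2)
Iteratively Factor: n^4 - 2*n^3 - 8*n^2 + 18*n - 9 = (n + 3)*(n^3 - 5*n^2 + 7*n - 3) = (n - 1)*(n + 3)*(n^2 - 4*n + 3) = (n - 1)^2*(n + 3)*(n - 3)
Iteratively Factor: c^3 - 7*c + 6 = (c - 1)*(c^2 + c - 6) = (c - 2)*(c - 1)*(c + 3)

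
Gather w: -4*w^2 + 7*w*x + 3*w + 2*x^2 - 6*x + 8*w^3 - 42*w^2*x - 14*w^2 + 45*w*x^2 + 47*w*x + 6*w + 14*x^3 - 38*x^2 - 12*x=8*w^3 + w^2*(-42*x - 18) + w*(45*x^2 + 54*x + 9) + 14*x^3 - 36*x^2 - 18*x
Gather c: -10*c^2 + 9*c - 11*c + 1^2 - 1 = -10*c^2 - 2*c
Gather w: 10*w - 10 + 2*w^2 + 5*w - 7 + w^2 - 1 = 3*w^2 + 15*w - 18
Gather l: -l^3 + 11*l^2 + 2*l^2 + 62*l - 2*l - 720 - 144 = -l^3 + 13*l^2 + 60*l - 864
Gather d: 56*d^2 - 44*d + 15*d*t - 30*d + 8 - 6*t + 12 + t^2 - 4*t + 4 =56*d^2 + d*(15*t - 74) + t^2 - 10*t + 24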